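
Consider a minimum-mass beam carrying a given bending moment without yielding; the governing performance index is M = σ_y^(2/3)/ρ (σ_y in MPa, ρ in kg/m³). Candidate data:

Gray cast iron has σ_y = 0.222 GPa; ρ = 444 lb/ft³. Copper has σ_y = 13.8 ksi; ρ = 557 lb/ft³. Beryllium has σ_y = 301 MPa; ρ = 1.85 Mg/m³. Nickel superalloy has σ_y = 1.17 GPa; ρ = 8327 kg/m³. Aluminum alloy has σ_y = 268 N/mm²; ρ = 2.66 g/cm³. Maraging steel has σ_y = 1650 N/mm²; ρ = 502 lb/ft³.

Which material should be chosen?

Normalizing units and computing the index:
  gray cast iron: σ_y = 222.0 MPa, ρ = 7112 kg/m³
  copper: σ_y = 95.15 MPa, ρ = 8922 kg/m³
  beryllium: σ_y = 301.0 MPa, ρ = 1850 kg/m³
  nickel superalloy: σ_y = 1170 MPa, ρ = 8327 kg/m³
  aluminum alloy: σ_y = 268.0 MPa, ρ = 2660 kg/m³
  maraging steel: σ_y = 1650 MPa, ρ = 8041 kg/m³
  beryllium: M = 24.3×10⁻³
  maraging steel: M = 17.4×10⁻³
  aluminum alloy: M = 15.6×10⁻³
  nickel superalloy: M = 13.3×10⁻³
  gray cast iron: M = 5.16×10⁻³
  copper: M = 2.34×10⁻³
Beryllium ranks first.

beryllium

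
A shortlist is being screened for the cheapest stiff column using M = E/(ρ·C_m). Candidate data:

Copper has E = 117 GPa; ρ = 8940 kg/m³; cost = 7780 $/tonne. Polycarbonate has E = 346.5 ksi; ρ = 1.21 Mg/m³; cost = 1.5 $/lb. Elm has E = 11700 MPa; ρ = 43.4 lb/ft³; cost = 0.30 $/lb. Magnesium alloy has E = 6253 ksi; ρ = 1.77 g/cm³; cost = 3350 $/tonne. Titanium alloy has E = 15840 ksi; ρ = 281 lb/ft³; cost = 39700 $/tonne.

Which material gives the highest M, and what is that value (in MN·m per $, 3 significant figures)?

Putting every candidate on a common basis:
  copper: E = 117.0 GPa, ρ = 8940 kg/m³, cost = 7.780 $/kg
  polycarbonate: E = 2.389 GPa, ρ = 1210 kg/m³, cost = 3.307 $/kg
  elm: E = 11.70 GPa, ρ = 695.2 kg/m³, cost = 0.6614 $/kg
  magnesium alloy: E = 43.11 GPa, ρ = 1770 kg/m³, cost = 3.350 $/kg
  titanium alloy: E = 109.2 GPa, ρ = 4501 kg/m³, cost = 39.70 $/kg
  elm: M = 25.4 MN·m per $
  magnesium alloy: M = 7.27 MN·m per $
  copper: M = 1.68 MN·m per $
  titanium alloy: M = 0.611 MN·m per $
  polycarbonate: M = 0.597 MN·m per $
Elm has the largest M.

elm, M = 25.4 MN·m per $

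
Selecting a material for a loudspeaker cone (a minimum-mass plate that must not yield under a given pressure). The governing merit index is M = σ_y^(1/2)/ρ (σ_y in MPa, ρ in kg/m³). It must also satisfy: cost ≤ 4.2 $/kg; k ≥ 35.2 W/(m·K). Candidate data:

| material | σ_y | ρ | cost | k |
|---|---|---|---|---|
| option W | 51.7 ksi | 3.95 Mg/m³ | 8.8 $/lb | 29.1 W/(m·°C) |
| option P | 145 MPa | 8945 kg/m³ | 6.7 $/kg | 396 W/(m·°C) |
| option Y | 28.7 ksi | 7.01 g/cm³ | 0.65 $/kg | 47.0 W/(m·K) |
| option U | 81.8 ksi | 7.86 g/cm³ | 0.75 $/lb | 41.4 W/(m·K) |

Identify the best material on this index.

option U

Screen on constraints: cost ≤ 4.2 $/kg; k ≥ 35.2 W/(m·K). Survivors: option Y, option U.
Normalizing units and computing the index:
  option Y: σ_y = 197.9 MPa, ρ = 7010 kg/m³
  option U: σ_y = 564.0 MPa, ρ = 7860 kg/m³
  option U: M = 3.02×10⁻³
  option Y: M = 2.01×10⁻³
Option U ranks first.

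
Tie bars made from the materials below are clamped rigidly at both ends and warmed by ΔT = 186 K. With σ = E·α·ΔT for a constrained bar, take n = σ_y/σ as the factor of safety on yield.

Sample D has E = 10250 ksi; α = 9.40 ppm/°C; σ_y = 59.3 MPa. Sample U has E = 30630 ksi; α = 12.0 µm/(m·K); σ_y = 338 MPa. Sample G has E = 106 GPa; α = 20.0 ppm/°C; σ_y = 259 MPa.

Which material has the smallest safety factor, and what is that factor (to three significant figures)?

Per material, after unit conversion:
  sample D: E = 70.67, α = 9.40, σ_y = 59.30 → σ = 124 MPa, n = 0.480
  sample U: E = 211.2, α = 12.0, σ_y = 338.0 → σ = 471 MPa, n = 0.717
  sample G: E = 106.0, α = 20.0, σ_y = 259.0 → σ = 394 MPa, n = 0.657
The minimum is sample D at n = 0.480.

sample D, n = 0.480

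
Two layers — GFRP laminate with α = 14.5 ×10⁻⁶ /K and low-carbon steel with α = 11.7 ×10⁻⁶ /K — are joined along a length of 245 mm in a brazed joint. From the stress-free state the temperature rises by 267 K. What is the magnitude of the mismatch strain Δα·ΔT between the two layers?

Δα = |14.5 − 11.7|×10⁻⁶/K = 2.80×10⁻⁶/K.
Mismatch strain = Δα·ΔT = 2.80×10⁻⁶ × 267.0 = 7.48×10⁻⁴.

7.48×10⁻⁴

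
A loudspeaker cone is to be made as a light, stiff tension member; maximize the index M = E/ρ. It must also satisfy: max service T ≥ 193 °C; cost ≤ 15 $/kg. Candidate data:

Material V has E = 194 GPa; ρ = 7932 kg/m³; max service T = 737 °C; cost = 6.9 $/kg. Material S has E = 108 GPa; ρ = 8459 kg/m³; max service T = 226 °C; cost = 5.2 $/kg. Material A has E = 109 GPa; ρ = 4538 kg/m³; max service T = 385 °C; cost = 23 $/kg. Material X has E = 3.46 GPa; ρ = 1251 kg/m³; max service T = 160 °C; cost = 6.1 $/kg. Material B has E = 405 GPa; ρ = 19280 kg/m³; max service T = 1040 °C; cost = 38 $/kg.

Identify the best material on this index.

material V

Screen on constraints: max service T ≥ 193 °C; cost ≤ 15 $/kg. Survivors: material V, material S.
Per-candidate index values:
  material V: M = 24.5 MN·m/kg
  material S: M = 12.8 MN·m/kg
The maximum is for material V.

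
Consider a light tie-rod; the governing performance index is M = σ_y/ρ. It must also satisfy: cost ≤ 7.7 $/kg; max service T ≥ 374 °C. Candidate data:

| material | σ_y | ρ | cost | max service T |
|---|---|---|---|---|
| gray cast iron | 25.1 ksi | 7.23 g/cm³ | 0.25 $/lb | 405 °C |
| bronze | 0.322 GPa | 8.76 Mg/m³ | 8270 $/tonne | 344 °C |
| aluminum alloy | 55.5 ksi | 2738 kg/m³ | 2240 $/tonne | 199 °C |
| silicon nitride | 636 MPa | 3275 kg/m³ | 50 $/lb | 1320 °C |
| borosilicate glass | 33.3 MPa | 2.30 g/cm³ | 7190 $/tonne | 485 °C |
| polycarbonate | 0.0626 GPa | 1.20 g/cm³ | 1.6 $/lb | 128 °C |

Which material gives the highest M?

gray cast iron

Screen on constraints: cost ≤ 7.7 $/kg; max service T ≥ 374 °C. Survivors: gray cast iron, borosilicate glass.
After converting to SI:
  gray cast iron: σ_y = 173.1 MPa, ρ = 7230 kg/m³
  borosilicate glass: σ_y = 33.30 MPa, ρ = 2300 kg/m³
  gray cast iron: M = 23.9 kN·m/kg
  borosilicate glass: M = 14.5 kN·m/kg
The maximum is for gray cast iron.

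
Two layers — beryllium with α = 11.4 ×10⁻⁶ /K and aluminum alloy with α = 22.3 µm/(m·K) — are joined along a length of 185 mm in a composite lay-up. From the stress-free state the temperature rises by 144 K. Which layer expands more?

α(beryllium) = 11.4×10⁻⁶/K vs α(aluminum alloy) = 22.3×10⁻⁶/K.
Higher α expands more for the same ΔT: aluminum alloy.

aluminum alloy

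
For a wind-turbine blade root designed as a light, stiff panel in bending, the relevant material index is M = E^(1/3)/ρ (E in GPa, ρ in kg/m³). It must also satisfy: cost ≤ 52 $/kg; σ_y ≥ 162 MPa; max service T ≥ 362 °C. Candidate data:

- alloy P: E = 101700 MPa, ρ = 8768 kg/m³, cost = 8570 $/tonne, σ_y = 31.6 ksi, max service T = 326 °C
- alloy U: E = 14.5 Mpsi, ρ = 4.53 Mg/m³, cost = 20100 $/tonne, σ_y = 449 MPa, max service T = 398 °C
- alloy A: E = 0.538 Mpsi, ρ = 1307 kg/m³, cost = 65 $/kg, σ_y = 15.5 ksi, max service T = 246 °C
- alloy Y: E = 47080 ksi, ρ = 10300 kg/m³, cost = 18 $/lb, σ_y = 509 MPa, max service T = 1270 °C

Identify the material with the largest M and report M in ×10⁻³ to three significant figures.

alloy U, M = 1.02×10⁻³

Screen on constraints: cost ≤ 52 $/kg; σ_y ≥ 162 MPa; max service T ≥ 362 °C. Survivors: alloy U, alloy Y.
In SI units:
  alloy U: E = 99.97 GPa, ρ = 4530 kg/m³
  alloy Y: E = 324.6 GPa, ρ = 10300 kg/m³
  alloy U: M = 1.02×10⁻³
  alloy Y: M = 0.667×10⁻³
The maximum is for alloy U.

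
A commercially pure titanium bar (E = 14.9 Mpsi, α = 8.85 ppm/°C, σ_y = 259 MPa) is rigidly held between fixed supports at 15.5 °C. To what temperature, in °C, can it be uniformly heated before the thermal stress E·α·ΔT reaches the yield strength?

300 °C

E = 14.9 Mpsi = 102.7 GPa.
E·α·ΔT = 259.0 MPa ⇒ ΔT = 259.0 / (102.7×10³ × 8.85×10⁻⁶) = 284.9 K.
T = 15.5 + 284.9 = 300.4 °C.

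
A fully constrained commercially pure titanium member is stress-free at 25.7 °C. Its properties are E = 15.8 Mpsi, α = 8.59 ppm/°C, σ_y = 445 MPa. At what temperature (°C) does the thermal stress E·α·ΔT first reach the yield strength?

E = 15.8 Mpsi = 108.9 GPa.
E·α·ΔT = 445.0 MPa ⇒ ΔT = 445.0 / (108.9×10³ × 8.59×10⁻⁶) = 475.5 K.
T = 25.7 + 475.5 = 501.2 °C.

501 °C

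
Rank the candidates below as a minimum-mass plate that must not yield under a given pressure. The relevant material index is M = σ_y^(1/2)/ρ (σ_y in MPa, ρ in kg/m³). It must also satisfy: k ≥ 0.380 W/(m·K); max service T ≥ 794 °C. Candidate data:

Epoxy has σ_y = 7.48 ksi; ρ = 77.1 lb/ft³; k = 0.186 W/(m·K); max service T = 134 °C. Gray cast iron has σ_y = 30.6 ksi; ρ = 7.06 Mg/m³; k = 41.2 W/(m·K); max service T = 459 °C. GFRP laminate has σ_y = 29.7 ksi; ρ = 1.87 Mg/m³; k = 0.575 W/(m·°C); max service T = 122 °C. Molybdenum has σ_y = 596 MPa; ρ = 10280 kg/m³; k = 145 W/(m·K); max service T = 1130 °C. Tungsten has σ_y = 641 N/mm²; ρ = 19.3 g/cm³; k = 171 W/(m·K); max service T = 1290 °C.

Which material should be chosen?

Screen on constraints: k ≥ 0.380 W/(m·K); max service T ≥ 794 °C. Survivors: molybdenum, tungsten.
In SI units:
  molybdenum: σ_y = 596.0 MPa, ρ = 10280 kg/m³
  tungsten: σ_y = 641.0 MPa, ρ = 19300 kg/m³
  molybdenum: M = 2.37×10⁻³
  tungsten: M = 1.31×10⁻³
Highest index: molybdenum.

molybdenum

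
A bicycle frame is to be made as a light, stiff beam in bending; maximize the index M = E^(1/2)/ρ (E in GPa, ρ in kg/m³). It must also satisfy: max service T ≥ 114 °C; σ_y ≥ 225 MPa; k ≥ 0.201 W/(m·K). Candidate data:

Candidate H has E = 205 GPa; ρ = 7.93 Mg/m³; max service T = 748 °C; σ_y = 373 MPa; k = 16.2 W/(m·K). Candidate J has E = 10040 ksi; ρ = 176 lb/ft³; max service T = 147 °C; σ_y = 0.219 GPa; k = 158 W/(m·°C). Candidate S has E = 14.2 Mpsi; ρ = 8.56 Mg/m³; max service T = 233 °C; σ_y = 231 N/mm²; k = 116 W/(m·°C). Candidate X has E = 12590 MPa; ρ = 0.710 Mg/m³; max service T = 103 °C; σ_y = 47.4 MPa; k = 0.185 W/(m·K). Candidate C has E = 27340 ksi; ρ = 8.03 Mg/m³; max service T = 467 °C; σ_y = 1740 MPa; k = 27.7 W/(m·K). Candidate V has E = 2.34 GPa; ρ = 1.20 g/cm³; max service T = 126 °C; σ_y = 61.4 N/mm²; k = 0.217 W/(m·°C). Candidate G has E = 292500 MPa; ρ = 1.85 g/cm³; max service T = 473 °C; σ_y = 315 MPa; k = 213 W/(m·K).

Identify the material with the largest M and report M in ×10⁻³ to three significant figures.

Screen on constraints: max service T ≥ 114 °C; σ_y ≥ 225 MPa; k ≥ 0.201 W/(m·K). Survivors: candidate H, candidate S, candidate C, candidate G.
Putting every candidate on a common basis:
  candidate H: E = 205.0 GPa, ρ = 7930 kg/m³
  candidate S: E = 97.91 GPa, ρ = 8560 kg/m³
  candidate C: E = 188.5 GPa, ρ = 8030 kg/m³
  candidate G: E = 292.5 GPa, ρ = 1850 kg/m³
  candidate G: M = 9.24×10⁻³
  candidate H: M = 1.81×10⁻³
  candidate C: M = 1.71×10⁻³
  candidate S: M = 1.16×10⁻³
Candidate G has the largest M.

candidate G, M = 9.24×10⁻³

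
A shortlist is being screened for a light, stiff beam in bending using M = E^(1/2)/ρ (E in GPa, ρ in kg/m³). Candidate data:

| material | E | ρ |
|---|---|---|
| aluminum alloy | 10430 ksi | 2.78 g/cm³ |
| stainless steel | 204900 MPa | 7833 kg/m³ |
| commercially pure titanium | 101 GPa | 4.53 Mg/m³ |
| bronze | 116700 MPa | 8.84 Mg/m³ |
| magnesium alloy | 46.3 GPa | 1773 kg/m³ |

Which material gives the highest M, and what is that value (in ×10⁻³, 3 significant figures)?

magnesium alloy, M = 3.84×10⁻³

Normalizing units and computing the index:
  aluminum alloy: E = 71.91 GPa, ρ = 2780 kg/m³
  stainless steel: E = 204.9 GPa, ρ = 7833 kg/m³
  commercially pure titanium: E = 101.0 GPa, ρ = 4530 kg/m³
  bronze: E = 116.7 GPa, ρ = 8840 kg/m³
  magnesium alloy: E = 46.30 GPa, ρ = 1773 kg/m³
  magnesium alloy: M = 3.84×10⁻³
  aluminum alloy: M = 3.05×10⁻³
  commercially pure titanium: M = 2.22×10⁻³
  stainless steel: M = 1.83×10⁻³
  bronze: M = 1.22×10⁻³
Magnesium alloy ranks first.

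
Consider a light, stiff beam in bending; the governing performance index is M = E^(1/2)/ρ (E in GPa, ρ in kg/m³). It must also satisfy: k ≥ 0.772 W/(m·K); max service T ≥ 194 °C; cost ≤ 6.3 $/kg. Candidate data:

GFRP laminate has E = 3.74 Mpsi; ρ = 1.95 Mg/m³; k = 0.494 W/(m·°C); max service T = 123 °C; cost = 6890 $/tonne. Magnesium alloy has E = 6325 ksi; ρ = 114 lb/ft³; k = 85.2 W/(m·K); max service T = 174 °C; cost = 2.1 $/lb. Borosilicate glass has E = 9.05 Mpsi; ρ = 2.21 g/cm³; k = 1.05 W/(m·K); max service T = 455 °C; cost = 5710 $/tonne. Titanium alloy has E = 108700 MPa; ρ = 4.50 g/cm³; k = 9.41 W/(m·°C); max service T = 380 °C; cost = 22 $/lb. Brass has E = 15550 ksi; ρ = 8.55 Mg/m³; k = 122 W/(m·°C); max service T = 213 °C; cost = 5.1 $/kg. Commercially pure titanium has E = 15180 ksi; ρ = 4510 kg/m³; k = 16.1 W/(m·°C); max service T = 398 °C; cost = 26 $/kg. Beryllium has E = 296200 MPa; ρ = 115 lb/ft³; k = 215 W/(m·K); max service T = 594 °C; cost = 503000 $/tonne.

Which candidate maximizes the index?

Screen on constraints: k ≥ 0.772 W/(m·K); max service T ≥ 194 °C; cost ≤ 6.3 $/kg. Survivors: borosilicate glass, brass.
Normalizing units and computing the index:
  borosilicate glass: E = 62.40 GPa, ρ = 2210 kg/m³
  brass: E = 107.2 GPa, ρ = 8550 kg/m³
  borosilicate glass: M = 3.57×10⁻³
  brass: M = 1.21×10⁻³
The maximum is for borosilicate glass.

borosilicate glass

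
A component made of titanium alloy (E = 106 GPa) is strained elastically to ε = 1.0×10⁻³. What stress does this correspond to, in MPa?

106 MPa

σ = E·ε = 106000 MPa × 1.0×10⁻³ = 106 MPa.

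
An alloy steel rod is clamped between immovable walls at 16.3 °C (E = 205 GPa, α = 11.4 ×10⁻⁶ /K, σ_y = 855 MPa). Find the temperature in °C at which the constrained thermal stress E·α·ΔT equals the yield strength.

E·α·ΔT = 855.0 MPa ⇒ ΔT = 855.0 / (205.0×10³ × 11.4×10⁻⁶) = 365.9 K.
T = 16.3 + 365.9 = 382.2 °C.

382 °C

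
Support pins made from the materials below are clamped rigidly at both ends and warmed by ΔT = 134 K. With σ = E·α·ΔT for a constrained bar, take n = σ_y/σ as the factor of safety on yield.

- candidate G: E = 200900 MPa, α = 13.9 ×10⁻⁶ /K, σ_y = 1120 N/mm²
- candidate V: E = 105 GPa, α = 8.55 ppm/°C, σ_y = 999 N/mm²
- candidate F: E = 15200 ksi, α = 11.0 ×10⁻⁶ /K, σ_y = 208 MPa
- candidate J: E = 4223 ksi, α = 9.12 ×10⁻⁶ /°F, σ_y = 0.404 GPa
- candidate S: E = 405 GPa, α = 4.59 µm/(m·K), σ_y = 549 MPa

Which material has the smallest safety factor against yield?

candidate F

Converting E to GPa, α to ×10⁻⁶/K, σ_y to MPa, then σ and n for each:
  candidate G: E = 200.9, α = 13.9, σ_y = 1120 → σ = 374 MPa, n = 2.99
  candidate V: E = 105.0, α = 8.55, σ_y = 999.0 → σ = 120 MPa, n = 8.30
  candidate F: E = 104.8, α = 11.0, σ_y = 208.0 → σ = 154 MPa, n = 1.35
  candidate J: E = 29.12, α = 16.4, σ_y = 404.0 → σ = 64.0 MPa, n = 6.31
  candidate S: E = 405.0, α = 4.59, σ_y = 549.0 → σ = 249 MPa, n = 2.20
Candidate F has the lowest safety factor, n = 1.35.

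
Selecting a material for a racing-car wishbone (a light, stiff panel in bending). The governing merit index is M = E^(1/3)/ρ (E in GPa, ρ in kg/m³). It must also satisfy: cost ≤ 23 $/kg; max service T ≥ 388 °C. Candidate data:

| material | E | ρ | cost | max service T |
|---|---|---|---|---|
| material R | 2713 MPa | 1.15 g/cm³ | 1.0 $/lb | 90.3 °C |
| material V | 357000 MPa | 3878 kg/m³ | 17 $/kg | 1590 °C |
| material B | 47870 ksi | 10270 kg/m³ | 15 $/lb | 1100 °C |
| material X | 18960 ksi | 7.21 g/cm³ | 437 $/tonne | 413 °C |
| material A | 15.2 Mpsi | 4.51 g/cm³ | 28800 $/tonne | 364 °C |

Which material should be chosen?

Screen on constraints: cost ≤ 23 $/kg; max service T ≥ 388 °C. Survivors: material V, material X.
Convert each candidate to consistent units, then evaluate M:
  material V: E = 357.0 GPa, ρ = 3878 kg/m³
  material X: E = 130.7 GPa, ρ = 7210 kg/m³
  material V: M = 1.83×10⁻³
  material X: M = 0.704×10⁻³
Material V has the largest M.

material V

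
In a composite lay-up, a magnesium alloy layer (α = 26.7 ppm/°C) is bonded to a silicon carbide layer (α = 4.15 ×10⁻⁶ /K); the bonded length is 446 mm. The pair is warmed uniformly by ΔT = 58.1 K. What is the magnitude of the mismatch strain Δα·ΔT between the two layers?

Δα = |26.7 − 4.15|×10⁻⁶/K = 22.5×10⁻⁶/K.
Mismatch strain = Δα·ΔT = 22.5×10⁻⁶ × 58.1 = 1.31×10⁻³.

1.31×10⁻³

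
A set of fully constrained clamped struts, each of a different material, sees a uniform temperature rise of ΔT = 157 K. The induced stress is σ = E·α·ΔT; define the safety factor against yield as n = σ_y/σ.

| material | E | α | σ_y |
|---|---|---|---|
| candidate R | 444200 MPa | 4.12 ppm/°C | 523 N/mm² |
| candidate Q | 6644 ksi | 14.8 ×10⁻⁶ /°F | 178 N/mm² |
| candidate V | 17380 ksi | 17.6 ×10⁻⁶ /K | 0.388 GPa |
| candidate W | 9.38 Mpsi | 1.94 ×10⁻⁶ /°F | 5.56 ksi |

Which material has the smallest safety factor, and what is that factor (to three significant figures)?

Converting E to GPa, α to ×10⁻⁶/K, σ_y to MPa, then σ and n for each:
  candidate R: E = 444.2, α = 4.12, σ_y = 523.0 → σ = 287 MPa, n = 1.82
  candidate Q: E = 45.81, α = 26.6, σ_y = 178.0 → σ = 192 MPa, n = 0.929
  candidate V: E = 119.8, α = 17.6, σ_y = 388.0 → σ = 331 MPa, n = 1.17
  candidate W: E = 64.67, α = 3.49, σ_y = 38.33 → σ = 35.5 MPa, n = 1.08
Candidate Q has the lowest safety factor, n = 0.929.

candidate Q, n = 0.929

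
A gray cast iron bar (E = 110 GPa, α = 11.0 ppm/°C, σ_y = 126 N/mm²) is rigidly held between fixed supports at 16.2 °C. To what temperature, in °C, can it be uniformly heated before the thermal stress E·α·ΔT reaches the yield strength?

120 °C

σ_y = 126 N/mm² = 126.0 MPa.
E·α·ΔT = 126.0 MPa ⇒ ΔT = 126.0 / (110.0×10³ × 11.0×10⁻⁶) = 104.1 K.
T = 16.2 + 104.1 = 120.3 °C.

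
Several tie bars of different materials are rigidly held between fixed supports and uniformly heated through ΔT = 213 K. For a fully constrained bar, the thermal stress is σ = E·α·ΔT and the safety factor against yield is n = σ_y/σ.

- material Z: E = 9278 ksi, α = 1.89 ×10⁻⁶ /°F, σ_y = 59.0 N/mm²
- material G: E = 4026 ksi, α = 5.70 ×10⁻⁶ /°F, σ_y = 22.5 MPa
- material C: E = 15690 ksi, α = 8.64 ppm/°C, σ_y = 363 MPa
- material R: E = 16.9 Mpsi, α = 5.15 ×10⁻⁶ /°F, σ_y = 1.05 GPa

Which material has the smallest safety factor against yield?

material G

Converting E to GPa, α to ×10⁻⁶/K, σ_y to MPa, then σ and n for each:
  material Z: E = 63.97, α = 3.40, σ_y = 59.00 → σ = 46.4 MPa, n = 1.27
  material G: E = 27.76, α = 10.3, σ_y = 22.50 → σ = 60.7 MPa, n = 0.371
  material C: E = 108.2, α = 8.64, σ_y = 363.0 → σ = 199 MPa, n = 1.82
  material R: E = 116.5, α = 9.27, σ_y = 1050 → σ = 230 MPa, n = 4.56
Material G has the lowest safety factor, n = 0.371.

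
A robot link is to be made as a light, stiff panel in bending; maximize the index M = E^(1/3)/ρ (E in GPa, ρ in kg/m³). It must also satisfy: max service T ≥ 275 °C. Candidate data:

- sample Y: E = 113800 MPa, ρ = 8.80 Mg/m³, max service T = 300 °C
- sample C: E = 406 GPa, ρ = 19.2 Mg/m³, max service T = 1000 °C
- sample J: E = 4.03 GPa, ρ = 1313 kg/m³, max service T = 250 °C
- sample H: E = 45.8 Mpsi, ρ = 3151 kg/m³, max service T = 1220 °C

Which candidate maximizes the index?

Screen on constraints: max service T ≥ 275 °C. Survivors: sample Y, sample C, sample H.
Normalizing units and computing the index:
  sample Y: E = 113.8 GPa, ρ = 8800 kg/m³
  sample C: E = 406.0 GPa, ρ = 19200 kg/m³
  sample H: E = 315.8 GPa, ρ = 3151 kg/m³
  sample H: M = 2.16×10⁻³
  sample Y: M = 0.551×10⁻³
  sample C: M = 0.386×10⁻³
Highest index: sample H.

sample H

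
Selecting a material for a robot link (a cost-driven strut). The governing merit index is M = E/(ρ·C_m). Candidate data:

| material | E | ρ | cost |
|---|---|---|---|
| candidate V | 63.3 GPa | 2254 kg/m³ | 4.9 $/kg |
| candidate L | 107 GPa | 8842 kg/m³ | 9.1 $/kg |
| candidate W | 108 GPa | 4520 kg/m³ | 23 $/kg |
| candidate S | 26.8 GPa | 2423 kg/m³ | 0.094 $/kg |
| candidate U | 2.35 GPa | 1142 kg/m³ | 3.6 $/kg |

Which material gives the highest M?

Evaluate M for each candidate:
  candidate S: M = 118 MN·m per $
  candidate V: M = 5.73 MN·m per $
  candidate L: M = 1.33 MN·m per $
  candidate W: M = 1.04 MN·m per $
  candidate U: M = 0.572 MN·m per $
Highest index: candidate S.

candidate S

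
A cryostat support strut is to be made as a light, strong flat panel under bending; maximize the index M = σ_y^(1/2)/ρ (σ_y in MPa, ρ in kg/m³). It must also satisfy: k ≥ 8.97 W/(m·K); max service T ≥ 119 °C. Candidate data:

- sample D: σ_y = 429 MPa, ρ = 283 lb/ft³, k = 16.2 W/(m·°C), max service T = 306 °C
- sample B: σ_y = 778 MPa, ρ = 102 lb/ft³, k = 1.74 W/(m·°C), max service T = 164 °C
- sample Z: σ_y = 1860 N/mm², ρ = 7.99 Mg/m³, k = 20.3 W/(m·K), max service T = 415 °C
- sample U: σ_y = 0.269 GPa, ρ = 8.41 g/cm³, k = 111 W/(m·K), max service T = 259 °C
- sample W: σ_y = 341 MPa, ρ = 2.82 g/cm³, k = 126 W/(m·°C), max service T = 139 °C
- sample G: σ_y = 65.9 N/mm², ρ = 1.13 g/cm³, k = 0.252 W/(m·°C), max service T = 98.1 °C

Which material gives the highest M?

sample W

Screen on constraints: k ≥ 8.97 W/(m·K); max service T ≥ 119 °C. Survivors: sample D, sample Z, sample U, sample W.
Putting every candidate on a common basis:
  sample D: σ_y = 429.0 MPa, ρ = 4533 kg/m³
  sample Z: σ_y = 1860 MPa, ρ = 7990 kg/m³
  sample U: σ_y = 269.0 MPa, ρ = 8410 kg/m³
  sample W: σ_y = 341.0 MPa, ρ = 2820 kg/m³
  sample W: M = 6.55×10⁻³
  sample Z: M = 5.40×10⁻³
  sample D: M = 4.57×10⁻³
  sample U: M = 1.95×10⁻³
The maximum is for sample W.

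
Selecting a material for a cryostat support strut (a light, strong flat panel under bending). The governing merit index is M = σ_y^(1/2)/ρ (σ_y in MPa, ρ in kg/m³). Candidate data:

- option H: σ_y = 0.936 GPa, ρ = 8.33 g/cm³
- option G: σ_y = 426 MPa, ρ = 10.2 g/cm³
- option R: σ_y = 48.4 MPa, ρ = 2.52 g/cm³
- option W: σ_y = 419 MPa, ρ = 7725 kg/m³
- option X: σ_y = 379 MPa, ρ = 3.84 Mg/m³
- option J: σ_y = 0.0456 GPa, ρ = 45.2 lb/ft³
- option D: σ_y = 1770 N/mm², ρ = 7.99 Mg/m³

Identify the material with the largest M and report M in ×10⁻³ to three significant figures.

option J, M = 9.33×10⁻³

In SI units:
  option H: σ_y = 936.0 MPa, ρ = 8330 kg/m³
  option G: σ_y = 426.0 MPa, ρ = 10200 kg/m³
  option R: σ_y = 48.40 MPa, ρ = 2520 kg/m³
  option W: σ_y = 419.0 MPa, ρ = 7725 kg/m³
  option X: σ_y = 379.0 MPa, ρ = 3840 kg/m³
  option J: σ_y = 45.60 MPa, ρ = 724.0 kg/m³
  option D: σ_y = 1770 MPa, ρ = 7990 kg/m³
  option J: M = 9.33×10⁻³
  option D: M = 5.27×10⁻³
  option X: M = 5.07×10⁻³
  option H: M = 3.67×10⁻³
  option R: M = 2.76×10⁻³
  option W: M = 2.65×10⁻³
  option G: M = 2.02×10⁻³
Highest index: option J.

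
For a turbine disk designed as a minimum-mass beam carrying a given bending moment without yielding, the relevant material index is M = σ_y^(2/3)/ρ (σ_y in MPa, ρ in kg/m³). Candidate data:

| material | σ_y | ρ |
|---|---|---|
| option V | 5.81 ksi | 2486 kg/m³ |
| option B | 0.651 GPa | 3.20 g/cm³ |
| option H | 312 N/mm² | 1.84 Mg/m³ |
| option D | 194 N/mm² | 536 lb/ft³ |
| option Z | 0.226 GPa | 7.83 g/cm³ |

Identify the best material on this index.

Convert each candidate to consistent units, then evaluate M:
  option V: σ_y = 40.06 MPa, ρ = 2486 kg/m³
  option B: σ_y = 651.0 MPa, ρ = 3200 kg/m³
  option H: σ_y = 312.0 MPa, ρ = 1840 kg/m³
  option D: σ_y = 194.0 MPa, ρ = 8586 kg/m³
  option Z: σ_y = 226.0 MPa, ρ = 7830 kg/m³
  option H: M = 25.0×10⁻³
  option B: M = 23.5×10⁻³
  option Z: M = 4.74×10⁻³
  option V: M = 4.71×10⁻³
  option D: M = 3.90×10⁻³
Option H has the largest M.

option H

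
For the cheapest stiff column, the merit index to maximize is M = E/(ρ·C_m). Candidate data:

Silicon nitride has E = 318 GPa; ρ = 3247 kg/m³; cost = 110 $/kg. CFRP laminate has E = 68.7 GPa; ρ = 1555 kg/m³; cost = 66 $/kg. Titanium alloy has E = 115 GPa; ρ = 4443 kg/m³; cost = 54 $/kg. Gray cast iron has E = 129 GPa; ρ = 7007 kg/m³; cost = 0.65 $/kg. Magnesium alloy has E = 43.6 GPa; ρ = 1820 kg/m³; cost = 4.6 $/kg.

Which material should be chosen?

Evaluate M for each candidate:
  gray cast iron: M = 28.3 MN·m per $
  magnesium alloy: M = 5.21 MN·m per $
  silicon nitride: M = 0.890 MN·m per $
  CFRP laminate: M = 0.669 MN·m per $
  titanium alloy: M = 0.479 MN·m per $
Gray cast iron ranks first.

gray cast iron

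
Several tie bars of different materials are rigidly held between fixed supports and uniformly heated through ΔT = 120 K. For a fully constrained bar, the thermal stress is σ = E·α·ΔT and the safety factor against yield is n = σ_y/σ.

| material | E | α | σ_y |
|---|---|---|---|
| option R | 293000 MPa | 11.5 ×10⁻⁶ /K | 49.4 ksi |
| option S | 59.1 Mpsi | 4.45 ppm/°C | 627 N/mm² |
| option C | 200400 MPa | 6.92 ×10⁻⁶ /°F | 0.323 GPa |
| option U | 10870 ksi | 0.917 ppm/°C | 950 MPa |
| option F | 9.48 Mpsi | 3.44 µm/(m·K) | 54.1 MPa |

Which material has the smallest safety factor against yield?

Converting E to GPa, α to ×10⁻⁶/K, σ_y to MPa, then σ and n for each:
  option R: E = 293.0, α = 11.5, σ_y = 340.6 → σ = 404 MPa, n = 0.842
  option S: E = 407.5, α = 4.45, σ_y = 627.0 → σ = 218 MPa, n = 2.88
  option C: E = 200.4, α = 12.5, σ_y = 323.0 → σ = 300 MPa, n = 1.08
  option U: E = 74.95, α = 0.917, σ_y = 950.0 → σ = 8.25 MPa, n = 115
  option F: E = 65.36, α = 3.44, σ_y = 54.10 → σ = 27.0 MPa, n = 2.01
Smallest n: option R with n = 0.842.

option R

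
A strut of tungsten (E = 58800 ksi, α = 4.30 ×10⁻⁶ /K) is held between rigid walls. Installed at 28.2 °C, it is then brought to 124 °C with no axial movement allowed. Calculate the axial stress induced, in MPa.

167 MPa

E = 58800 ksi = 405.4 GPa.
ΔT = 95.80 K. Constrained thermal stress σ = E·α·ΔT = 405.4×10³ MPa × 4.30×10⁻⁶ × 95.80 = 167 MPa (compressive).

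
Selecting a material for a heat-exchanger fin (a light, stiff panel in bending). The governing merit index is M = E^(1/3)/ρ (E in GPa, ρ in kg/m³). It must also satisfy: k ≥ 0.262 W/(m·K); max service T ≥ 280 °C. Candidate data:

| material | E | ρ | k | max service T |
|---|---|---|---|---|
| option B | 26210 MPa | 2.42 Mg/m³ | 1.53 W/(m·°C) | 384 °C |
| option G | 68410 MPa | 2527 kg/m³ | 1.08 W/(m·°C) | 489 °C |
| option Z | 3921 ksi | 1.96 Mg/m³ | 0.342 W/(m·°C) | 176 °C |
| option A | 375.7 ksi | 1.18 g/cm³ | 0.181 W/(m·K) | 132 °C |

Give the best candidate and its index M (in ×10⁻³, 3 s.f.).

Screen on constraints: k ≥ 0.262 W/(m·K); max service T ≥ 280 °C. Survivors: option B, option G.
After converting to SI:
  option B: E = 26.21 GPa, ρ = 2420 kg/m³
  option G: E = 68.41 GPa, ρ = 2527 kg/m³
  option G: M = 1.62×10⁻³
  option B: M = 1.23×10⁻³
Highest index: option G.

option G, M = 1.62×10⁻³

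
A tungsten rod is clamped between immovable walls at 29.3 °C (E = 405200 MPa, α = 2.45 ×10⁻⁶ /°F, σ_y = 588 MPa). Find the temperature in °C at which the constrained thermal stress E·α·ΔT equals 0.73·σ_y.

270 °C

E = 405200 MPa = 405.2 GPa.
α = 2.45×10⁻⁶/°F × 9/5 = 4.41×10⁻⁶/K.
E·α·ΔT = 429.2 MPa ⇒ ΔT = 429.2 / (405.2×10³ × 4.41×10⁻⁶) = 240.2 K.
T = 29.3 + 240.2 = 269.5 °C.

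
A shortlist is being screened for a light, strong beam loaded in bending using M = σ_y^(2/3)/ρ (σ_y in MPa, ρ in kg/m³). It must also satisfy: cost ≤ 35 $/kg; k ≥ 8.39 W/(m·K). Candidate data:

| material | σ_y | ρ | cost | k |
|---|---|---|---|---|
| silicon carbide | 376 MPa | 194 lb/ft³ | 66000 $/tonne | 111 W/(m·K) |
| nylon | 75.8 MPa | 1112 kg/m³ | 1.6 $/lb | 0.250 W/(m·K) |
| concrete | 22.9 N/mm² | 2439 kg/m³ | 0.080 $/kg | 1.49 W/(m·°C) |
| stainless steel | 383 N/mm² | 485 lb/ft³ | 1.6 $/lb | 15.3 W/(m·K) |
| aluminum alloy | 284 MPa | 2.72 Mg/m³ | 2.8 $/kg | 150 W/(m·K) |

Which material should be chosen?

Screen on constraints: cost ≤ 35 $/kg; k ≥ 8.39 W/(m·K). Survivors: stainless steel, aluminum alloy.
After converting to SI:
  stainless steel: σ_y = 383.0 MPa, ρ = 7769 kg/m³
  aluminum alloy: σ_y = 284.0 MPa, ρ = 2720 kg/m³
  aluminum alloy: M = 15.9×10⁻³
  stainless steel: M = 6.79×10⁻³
The maximum is for aluminum alloy.

aluminum alloy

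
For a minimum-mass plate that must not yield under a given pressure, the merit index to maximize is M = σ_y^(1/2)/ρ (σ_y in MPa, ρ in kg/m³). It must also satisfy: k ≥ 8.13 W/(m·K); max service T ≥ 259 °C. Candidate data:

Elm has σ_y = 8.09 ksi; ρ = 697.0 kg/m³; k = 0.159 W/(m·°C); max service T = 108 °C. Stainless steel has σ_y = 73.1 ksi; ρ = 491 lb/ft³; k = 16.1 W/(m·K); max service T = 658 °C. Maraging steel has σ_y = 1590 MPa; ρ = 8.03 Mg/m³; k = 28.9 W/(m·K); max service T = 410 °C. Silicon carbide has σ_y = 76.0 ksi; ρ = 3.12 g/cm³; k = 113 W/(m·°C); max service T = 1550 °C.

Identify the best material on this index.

silicon carbide

Screen on constraints: k ≥ 8.13 W/(m·K); max service T ≥ 259 °C. Survivors: stainless steel, maraging steel, silicon carbide.
After converting to SI:
  stainless steel: σ_y = 504.0 MPa, ρ = 7865 kg/m³
  maraging steel: σ_y = 1590 MPa, ρ = 8030 kg/m³
  silicon carbide: σ_y = 524.0 MPa, ρ = 3120 kg/m³
  silicon carbide: M = 7.34×10⁻³
  maraging steel: M = 4.97×10⁻³
  stainless steel: M = 2.85×10⁻³
Silicon carbide ranks first.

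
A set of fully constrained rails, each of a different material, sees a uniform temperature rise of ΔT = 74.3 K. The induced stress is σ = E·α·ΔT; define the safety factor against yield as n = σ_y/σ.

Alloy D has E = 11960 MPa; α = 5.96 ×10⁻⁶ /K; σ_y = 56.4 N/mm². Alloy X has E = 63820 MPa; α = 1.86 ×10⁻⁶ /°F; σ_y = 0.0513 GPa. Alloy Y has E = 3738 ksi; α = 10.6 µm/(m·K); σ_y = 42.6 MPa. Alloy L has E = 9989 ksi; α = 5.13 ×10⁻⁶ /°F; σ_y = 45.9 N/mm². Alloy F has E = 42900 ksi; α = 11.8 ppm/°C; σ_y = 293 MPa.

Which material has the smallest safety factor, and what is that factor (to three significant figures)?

Converting E to GPa, α to ×10⁻⁶/K, σ_y to MPa, then σ and n for each:
  alloy D: E = 11.96, α = 5.96, σ_y = 56.40 → σ = 5.30 MPa, n = 10.6
  alloy X: E = 63.82, α = 3.35, σ_y = 51.30 → σ = 15.9 MPa, n = 3.23
  alloy Y: E = 25.77, α = 10.6, σ_y = 42.60 → σ = 20.3 MPa, n = 2.10
  alloy L: E = 68.87, α = 9.23, σ_y = 45.90 → σ = 47.3 MPa, n = 0.971
  alloy F: E = 295.8, α = 11.8, σ_y = 293.0 → σ = 259 MPa, n = 1.13
The minimum is alloy L at n = 0.971.

alloy L, n = 0.971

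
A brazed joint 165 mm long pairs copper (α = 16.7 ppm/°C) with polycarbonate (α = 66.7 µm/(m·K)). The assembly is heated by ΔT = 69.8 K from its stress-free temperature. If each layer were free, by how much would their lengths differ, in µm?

Δα = |16.7 − 66.7|×10⁻⁶/K = 50.0×10⁻⁶/K.
ΔL_mismatch = Δα·L·ΔT = 50.0×10⁻⁶ × 165.0 mm × 69.8 K = 576 µm.

576 µm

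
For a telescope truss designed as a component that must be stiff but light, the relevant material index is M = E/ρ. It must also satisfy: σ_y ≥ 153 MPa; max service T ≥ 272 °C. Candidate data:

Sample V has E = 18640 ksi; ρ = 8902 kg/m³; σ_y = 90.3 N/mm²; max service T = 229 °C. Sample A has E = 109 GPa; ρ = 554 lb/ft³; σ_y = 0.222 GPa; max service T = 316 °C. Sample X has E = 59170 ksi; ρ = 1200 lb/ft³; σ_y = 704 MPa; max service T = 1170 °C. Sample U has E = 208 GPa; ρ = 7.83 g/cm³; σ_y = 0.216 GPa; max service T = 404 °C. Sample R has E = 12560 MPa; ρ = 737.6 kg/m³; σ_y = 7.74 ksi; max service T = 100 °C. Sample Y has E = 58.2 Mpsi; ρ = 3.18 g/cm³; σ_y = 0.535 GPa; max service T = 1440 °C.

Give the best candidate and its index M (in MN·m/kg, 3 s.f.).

Screen on constraints: σ_y ≥ 153 MPa; max service T ≥ 272 °C. Survivors: sample A, sample X, sample U, sample Y.
After converting to SI:
  sample A: E = 109.0 GPa, ρ = 8874 kg/m³
  sample X: E = 408.0 GPa, ρ = 19220 kg/m³
  sample U: E = 208.0 GPa, ρ = 7830 kg/m³
  sample Y: E = 401.3 GPa, ρ = 3180 kg/m³
  sample Y: M = 126 MN·m/kg
  sample U: M = 26.6 MN·m/kg
  sample X: M = 21.2 MN·m/kg
  sample A: M = 12.3 MN·m/kg
Highest index: sample Y.

sample Y, M = 126 MN·m/kg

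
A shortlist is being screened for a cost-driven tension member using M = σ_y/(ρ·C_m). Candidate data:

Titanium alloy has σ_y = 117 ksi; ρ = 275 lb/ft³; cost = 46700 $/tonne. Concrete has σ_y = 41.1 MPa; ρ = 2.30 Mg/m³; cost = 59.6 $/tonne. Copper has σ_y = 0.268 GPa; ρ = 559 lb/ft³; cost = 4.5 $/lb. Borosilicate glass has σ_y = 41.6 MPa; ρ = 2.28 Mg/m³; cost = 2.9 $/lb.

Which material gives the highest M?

Putting every candidate on a common basis:
  titanium alloy: σ_y = 806.7 MPa, ρ = 4405 kg/m³, cost = 46.70 $/kg
  concrete: σ_y = 41.10 MPa, ρ = 2300 kg/m³, cost = 0.05960 $/kg
  copper: σ_y = 268.0 MPa, ρ = 8954 kg/m³, cost = 9.921 $/kg
  borosilicate glass: σ_y = 41.60 MPa, ρ = 2280 kg/m³, cost = 6.393 $/kg
  concrete: M = 300 kN·m per $
  titanium alloy: M = 3.92 kN·m per $
  copper: M = 3.02 kN·m per $
  borosilicate glass: M = 2.85 kN·m per $
Concrete has the largest M.

concrete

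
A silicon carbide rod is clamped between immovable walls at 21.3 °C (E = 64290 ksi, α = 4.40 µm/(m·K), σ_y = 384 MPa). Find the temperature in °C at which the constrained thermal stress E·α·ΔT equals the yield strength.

E = 64290 ksi = 443.3 GPa.
E·α·ΔT = 384.0 MPa ⇒ ΔT = 384.0 / (443.3×10³ × 4.40×10⁻⁶) = 196.9 K.
T = 21.3 + 196.9 = 218.2 °C.

218 °C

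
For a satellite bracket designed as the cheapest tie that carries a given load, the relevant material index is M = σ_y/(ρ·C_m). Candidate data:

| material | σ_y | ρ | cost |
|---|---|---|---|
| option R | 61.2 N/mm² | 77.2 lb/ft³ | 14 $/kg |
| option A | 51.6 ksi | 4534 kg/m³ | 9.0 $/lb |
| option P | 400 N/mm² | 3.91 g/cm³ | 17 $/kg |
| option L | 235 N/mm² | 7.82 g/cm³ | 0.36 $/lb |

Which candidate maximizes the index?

Normalizing units and computing the index:
  option R: σ_y = 61.20 MPa, ρ = 1237 kg/m³, cost = 14.00 $/kg
  option A: σ_y = 355.8 MPa, ρ = 4534 kg/m³, cost = 19.84 $/kg
  option P: σ_y = 400.0 MPa, ρ = 3910 kg/m³, cost = 17.00 $/kg
  option L: σ_y = 235.0 MPa, ρ = 7820 kg/m³, cost = 0.7937 $/kg
  option L: M = 37.9 kN·m per $
  option P: M = 6.02 kN·m per $
  option A: M = 3.95 kN·m per $
  option R: M = 3.53 kN·m per $
Option L has the largest M.

option L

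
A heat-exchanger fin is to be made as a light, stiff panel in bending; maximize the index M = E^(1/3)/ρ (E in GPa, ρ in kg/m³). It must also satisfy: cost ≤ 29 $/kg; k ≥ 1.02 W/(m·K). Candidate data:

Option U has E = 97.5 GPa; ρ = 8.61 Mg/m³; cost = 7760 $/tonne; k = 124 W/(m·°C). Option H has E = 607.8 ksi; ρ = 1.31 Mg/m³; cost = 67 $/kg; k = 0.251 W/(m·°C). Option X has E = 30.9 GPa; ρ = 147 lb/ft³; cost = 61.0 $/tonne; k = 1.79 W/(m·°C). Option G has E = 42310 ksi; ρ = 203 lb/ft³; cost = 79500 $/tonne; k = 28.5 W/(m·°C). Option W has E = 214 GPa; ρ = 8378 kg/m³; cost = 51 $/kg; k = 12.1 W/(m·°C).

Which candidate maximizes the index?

Screen on constraints: cost ≤ 29 $/kg; k ≥ 1.02 W/(m·K). Survivors: option U, option X.
In SI units:
  option U: E = 97.50 GPa, ρ = 8610 kg/m³
  option X: E = 30.90 GPa, ρ = 2355 kg/m³
  option X: M = 1.33×10⁻³
  option U: M = 0.535×10⁻³
Option X has the largest M.

option X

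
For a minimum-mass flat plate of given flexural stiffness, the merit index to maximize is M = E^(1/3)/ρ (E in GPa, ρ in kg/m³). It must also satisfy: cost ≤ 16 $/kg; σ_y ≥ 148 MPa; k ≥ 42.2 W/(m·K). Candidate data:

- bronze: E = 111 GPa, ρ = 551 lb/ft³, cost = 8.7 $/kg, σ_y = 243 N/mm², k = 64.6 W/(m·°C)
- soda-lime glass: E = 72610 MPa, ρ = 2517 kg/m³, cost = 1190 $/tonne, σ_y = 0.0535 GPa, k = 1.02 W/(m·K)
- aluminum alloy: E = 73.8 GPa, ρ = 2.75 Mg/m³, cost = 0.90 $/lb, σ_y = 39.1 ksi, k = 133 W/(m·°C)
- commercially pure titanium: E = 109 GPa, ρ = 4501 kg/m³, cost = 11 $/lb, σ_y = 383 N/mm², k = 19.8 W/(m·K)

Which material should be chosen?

aluminum alloy

Screen on constraints: cost ≤ 16 $/kg; σ_y ≥ 148 MPa; k ≥ 42.2 W/(m·K). Survivors: bronze, aluminum alloy.
Convert each candidate to consistent units, then evaluate M:
  bronze: E = 111.0 GPa, ρ = 8826 kg/m³
  aluminum alloy: E = 73.80 GPa, ρ = 2750 kg/m³
  aluminum alloy: M = 1.53×10⁻³
  bronze: M = 0.545×10⁻³
Aluminum alloy ranks first.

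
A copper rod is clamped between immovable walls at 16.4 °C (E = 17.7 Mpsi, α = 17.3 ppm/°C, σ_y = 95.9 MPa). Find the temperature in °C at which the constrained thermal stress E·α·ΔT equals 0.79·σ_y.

E = 17.7 Mpsi = 122.0 GPa.
E·α·ΔT = 75.76 MPa ⇒ ΔT = 75.76 / (122.0×10³ × 17.3×10⁻⁶) = 35.88 K.
T = 16.4 + 35.88 = 52.28 °C.

52.3 °C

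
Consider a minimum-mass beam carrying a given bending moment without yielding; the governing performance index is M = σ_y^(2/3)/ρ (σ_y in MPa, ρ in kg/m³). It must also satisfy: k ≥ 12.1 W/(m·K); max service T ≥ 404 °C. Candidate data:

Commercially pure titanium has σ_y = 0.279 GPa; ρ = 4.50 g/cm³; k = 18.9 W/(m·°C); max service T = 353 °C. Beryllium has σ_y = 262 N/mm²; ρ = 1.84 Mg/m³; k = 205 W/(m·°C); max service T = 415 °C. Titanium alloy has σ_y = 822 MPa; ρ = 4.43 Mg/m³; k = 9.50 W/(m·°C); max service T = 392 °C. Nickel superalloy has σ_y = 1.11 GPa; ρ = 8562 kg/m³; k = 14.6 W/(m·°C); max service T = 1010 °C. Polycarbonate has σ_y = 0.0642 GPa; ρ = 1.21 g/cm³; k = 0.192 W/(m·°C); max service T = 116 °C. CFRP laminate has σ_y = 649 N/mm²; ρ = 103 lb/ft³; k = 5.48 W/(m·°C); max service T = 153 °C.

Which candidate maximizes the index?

beryllium

Screen on constraints: k ≥ 12.1 W/(m·K); max service T ≥ 404 °C. Survivors: beryllium, nickel superalloy.
After converting to SI:
  beryllium: σ_y = 262.0 MPa, ρ = 1840 kg/m³
  nickel superalloy: σ_y = 1110 MPa, ρ = 8562 kg/m³
  beryllium: M = 22.3×10⁻³
  nickel superalloy: M = 12.5×10⁻³
Highest index: beryllium.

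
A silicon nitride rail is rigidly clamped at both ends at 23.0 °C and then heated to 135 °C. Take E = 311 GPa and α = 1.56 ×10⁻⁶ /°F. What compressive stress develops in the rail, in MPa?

α = 1.56×10⁻⁶/°F × 9/5 = 2.81×10⁻⁶/K.
ΔT = 112.0 K. Constrained thermal stress σ = E·α·ΔT = 311.0×10³ MPa × 2.81×10⁻⁶ × 112.0 = 97.8 MPa (compressive).

97.8 MPa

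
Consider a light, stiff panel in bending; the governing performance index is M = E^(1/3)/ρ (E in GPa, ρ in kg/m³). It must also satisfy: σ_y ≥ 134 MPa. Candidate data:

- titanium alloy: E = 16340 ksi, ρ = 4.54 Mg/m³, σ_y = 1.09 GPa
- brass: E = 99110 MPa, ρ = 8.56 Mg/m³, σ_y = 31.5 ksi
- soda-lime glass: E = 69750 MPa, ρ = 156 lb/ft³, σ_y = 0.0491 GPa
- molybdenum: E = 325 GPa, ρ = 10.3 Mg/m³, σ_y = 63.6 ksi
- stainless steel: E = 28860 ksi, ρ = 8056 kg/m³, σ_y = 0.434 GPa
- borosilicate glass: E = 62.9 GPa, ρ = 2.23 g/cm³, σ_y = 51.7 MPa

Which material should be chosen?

titanium alloy

Screen on constraints: σ_y ≥ 134 MPa. Survivors: titanium alloy, brass, molybdenum, stainless steel.
In SI units:
  titanium alloy: E = 112.7 GPa, ρ = 4540 kg/m³
  brass: E = 99.11 GPa, ρ = 8560 kg/m³
  molybdenum: E = 325.0 GPa, ρ = 10300 kg/m³
  stainless steel: E = 199.0 GPa, ρ = 8056 kg/m³
  titanium alloy: M = 1.06×10⁻³
  stainless steel: M = 0.725×10⁻³
  molybdenum: M = 0.668×10⁻³
  brass: M = 0.541×10⁻³
Highest index: titanium alloy.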